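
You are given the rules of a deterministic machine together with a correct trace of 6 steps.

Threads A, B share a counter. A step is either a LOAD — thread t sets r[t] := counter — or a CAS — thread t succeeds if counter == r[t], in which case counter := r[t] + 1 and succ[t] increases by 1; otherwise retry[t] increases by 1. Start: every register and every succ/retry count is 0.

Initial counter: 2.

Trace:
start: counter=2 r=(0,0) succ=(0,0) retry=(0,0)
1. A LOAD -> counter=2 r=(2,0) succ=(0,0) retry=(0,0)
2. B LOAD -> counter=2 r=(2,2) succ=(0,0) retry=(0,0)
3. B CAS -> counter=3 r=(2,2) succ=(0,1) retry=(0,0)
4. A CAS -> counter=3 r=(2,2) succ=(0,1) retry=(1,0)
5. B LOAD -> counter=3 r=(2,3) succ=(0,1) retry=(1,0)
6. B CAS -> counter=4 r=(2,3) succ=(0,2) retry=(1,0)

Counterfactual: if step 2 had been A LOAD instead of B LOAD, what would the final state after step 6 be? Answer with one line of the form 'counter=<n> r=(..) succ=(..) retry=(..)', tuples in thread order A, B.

counter=4 r=(2,3) succ=(1,1) retry=(0,1)

(re-executing from step 2 with the substitution; state before step 2: counter=2 r=(2,0) succ=(0,0) retry=(0,0))
2. A LOAD -> counter=2 r=(2,0) succ=(0,0) retry=(0,0)
3. B CAS -> counter=2 r=(2,0) succ=(0,0) retry=(0,1)
4. A CAS -> counter=3 r=(2,0) succ=(1,0) retry=(0,1)
5. B LOAD -> counter=3 r=(2,3) succ=(1,0) retry=(0,1)
6. B CAS -> counter=4 r=(2,3) succ=(1,1) retry=(0,1)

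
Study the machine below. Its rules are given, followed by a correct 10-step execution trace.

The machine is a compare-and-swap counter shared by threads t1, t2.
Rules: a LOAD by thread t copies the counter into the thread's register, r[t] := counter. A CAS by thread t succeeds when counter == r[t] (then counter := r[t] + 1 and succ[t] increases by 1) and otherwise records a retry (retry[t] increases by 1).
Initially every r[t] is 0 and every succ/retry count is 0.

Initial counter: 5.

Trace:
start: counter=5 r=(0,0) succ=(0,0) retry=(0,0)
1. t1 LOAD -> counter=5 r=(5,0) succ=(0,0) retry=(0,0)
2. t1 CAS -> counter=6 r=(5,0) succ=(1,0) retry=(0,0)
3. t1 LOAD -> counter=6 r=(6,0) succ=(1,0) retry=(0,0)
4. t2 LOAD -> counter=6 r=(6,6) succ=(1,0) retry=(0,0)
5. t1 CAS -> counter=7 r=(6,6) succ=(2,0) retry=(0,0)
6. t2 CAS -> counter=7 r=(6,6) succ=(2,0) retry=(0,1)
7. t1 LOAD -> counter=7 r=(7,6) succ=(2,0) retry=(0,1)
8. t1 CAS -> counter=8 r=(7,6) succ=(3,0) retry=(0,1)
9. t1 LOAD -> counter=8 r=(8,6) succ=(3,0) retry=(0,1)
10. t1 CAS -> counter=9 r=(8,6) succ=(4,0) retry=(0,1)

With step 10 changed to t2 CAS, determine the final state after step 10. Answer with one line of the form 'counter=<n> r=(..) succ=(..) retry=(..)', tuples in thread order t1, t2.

counter=8 r=(8,6) succ=(3,0) retry=(0,2)

(re-executing from step 10 with the substitution; state before step 10: counter=8 r=(8,6) succ=(3,0) retry=(0,1))
10. t2 CAS -> counter=8 r=(8,6) succ=(3,0) retry=(0,2)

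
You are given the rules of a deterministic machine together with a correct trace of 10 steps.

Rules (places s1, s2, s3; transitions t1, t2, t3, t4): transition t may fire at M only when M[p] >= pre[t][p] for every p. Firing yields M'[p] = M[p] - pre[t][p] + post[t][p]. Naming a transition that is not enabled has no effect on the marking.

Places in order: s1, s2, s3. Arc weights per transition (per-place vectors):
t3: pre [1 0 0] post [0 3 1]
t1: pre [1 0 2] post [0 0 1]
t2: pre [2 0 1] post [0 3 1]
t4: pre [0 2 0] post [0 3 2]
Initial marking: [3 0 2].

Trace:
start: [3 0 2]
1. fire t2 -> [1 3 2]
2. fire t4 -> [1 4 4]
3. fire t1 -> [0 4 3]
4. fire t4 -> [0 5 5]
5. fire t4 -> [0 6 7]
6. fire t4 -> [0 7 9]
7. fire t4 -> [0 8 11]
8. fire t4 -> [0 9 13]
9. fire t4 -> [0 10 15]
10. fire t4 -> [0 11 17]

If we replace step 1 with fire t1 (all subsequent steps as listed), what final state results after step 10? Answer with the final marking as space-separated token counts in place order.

(re-executing from step 1 with the substitution; state before step 1: [3 0 2])
1. fire t1 -> [2 0 1]
2. fire t4 -> [2 0 1]
3. fire t1 -> [2 0 1]
4. fire t4 -> [2 0 1]
5. fire t4 -> [2 0 1]
6. fire t4 -> [2 0 1]
7. fire t4 -> [2 0 1]
8. fire t4 -> [2 0 1]
9. fire t4 -> [2 0 1]
10. fire t4 -> [2 0 1]

2 0 1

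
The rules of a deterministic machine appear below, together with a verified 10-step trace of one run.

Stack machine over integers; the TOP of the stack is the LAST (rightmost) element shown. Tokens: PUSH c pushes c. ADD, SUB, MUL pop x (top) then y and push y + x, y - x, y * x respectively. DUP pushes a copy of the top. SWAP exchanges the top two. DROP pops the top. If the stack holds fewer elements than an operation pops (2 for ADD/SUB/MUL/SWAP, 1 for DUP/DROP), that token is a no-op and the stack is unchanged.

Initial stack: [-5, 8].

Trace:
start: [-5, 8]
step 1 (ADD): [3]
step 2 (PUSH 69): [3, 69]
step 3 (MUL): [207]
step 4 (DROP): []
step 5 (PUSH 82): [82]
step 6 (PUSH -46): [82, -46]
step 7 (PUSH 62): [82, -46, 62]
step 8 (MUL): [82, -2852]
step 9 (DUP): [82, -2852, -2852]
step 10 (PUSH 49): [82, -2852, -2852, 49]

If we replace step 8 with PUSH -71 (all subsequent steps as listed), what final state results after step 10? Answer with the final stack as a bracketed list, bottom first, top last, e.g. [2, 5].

[82, -46, 62, -71, -71, 49]

(re-executing from step 8 with the substitution; state before step 8: [82, -46, 62])
step 8 (PUSH -71): [82, -46, 62, -71]
step 9 (DUP): [82, -46, 62, -71, -71]
step 10 (PUSH 49): [82, -46, 62, -71, -71, 49]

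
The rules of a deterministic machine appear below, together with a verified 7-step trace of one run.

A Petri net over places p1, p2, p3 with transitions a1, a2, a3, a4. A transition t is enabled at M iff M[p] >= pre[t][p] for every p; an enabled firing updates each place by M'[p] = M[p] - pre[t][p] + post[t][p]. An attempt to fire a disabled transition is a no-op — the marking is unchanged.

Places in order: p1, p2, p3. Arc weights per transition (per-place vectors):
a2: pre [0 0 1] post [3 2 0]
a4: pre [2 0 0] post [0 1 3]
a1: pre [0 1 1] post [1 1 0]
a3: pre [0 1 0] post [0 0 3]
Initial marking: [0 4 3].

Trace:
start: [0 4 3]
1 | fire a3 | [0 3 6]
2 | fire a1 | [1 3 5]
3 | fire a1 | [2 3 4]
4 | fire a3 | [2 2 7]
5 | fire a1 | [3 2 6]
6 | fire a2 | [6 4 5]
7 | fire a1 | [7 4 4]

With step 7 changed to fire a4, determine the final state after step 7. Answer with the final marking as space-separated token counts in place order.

4 5 8

(re-executing from step 7 with the substitution; state before step 7: [6 4 5])
7 | fire a4 | [4 5 8]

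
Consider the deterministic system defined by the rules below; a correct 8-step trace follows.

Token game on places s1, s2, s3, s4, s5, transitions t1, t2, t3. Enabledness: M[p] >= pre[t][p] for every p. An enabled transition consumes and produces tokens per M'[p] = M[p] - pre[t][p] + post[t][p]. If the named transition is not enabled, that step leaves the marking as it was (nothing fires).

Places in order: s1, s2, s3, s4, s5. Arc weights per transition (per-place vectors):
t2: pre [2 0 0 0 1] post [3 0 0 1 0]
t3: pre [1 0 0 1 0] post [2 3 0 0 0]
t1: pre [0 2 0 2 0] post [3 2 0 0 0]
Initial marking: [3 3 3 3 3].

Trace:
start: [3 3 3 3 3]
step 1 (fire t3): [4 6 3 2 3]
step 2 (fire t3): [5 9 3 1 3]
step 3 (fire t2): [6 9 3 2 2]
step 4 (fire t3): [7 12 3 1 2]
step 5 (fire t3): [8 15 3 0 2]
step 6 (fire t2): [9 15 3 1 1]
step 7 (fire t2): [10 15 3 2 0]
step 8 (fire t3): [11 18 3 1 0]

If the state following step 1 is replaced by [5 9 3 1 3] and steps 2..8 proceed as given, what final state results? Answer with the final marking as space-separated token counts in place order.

state after step 1 := [5 9 3 1 3]
step 2 (fire t3): [6 12 3 0 3]
step 3 (fire t2): [7 12 3 1 2]
step 4 (fire t3): [8 15 3 0 2]
step 5 (fire t3): [8 15 3 0 2]
step 6 (fire t2): [9 15 3 1 1]
step 7 (fire t2): [10 15 3 2 0]
step 8 (fire t3): [11 18 3 1 0]

11 18 3 1 0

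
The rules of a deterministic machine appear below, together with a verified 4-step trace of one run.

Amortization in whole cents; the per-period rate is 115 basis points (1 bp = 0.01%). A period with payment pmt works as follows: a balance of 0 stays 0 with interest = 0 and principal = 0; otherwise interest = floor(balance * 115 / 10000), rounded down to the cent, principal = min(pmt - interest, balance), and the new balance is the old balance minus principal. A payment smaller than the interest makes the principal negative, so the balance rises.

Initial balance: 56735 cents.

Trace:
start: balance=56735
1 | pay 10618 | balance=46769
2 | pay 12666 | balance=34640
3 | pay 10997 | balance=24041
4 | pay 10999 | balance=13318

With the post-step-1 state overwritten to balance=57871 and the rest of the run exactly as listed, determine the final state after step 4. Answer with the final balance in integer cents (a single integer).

24808

state after step 1 := balance=57871
2 | pay 12666 | balance=45870
3 | pay 10997 | balance=35400
4 | pay 10999 | balance=24808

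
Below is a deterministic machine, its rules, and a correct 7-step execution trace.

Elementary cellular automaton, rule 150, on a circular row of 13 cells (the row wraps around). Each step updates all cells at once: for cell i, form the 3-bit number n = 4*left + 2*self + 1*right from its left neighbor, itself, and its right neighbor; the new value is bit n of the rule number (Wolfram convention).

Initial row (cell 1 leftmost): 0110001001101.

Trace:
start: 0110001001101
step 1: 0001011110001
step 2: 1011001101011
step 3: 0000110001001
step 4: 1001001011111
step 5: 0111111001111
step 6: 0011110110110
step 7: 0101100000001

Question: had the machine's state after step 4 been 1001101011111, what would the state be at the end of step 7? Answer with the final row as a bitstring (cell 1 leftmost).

state after step 4 := 1001101011111
step 5: 0110001001111
step 6: 0001011110110
step 7: 0011001100001

0011001100001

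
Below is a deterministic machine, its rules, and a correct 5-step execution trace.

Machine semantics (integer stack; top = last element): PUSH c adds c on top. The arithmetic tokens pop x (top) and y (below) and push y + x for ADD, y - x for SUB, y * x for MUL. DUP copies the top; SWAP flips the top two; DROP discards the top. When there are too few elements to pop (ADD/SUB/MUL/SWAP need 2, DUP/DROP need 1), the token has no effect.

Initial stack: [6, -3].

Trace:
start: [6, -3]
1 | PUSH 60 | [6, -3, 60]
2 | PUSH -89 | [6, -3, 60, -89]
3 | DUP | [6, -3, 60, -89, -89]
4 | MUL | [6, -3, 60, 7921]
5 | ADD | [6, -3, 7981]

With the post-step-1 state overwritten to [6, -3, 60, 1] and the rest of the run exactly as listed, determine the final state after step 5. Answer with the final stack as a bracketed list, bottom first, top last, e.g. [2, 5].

[6, -3, 60, 7922]

state after step 1 := [6, -3, 60, 1]
2 | PUSH -89 | [6, -3, 60, 1, -89]
3 | DUP | [6, -3, 60, 1, -89, -89]
4 | MUL | [6, -3, 60, 1, 7921]
5 | ADD | [6, -3, 60, 7922]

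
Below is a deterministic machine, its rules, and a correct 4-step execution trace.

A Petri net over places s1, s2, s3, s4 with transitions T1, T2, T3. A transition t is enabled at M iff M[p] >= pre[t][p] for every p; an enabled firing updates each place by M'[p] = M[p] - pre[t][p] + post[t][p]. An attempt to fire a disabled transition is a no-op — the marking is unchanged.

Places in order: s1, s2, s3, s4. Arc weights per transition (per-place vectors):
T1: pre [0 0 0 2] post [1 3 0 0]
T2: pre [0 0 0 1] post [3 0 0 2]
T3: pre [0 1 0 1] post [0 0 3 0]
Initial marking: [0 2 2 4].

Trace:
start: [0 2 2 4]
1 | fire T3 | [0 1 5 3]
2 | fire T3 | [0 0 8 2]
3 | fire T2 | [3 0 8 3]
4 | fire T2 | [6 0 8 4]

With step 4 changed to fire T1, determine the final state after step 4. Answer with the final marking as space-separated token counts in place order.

4 3 8 1

(re-executing from step 4 with the substitution; state before step 4: [3 0 8 3])
4 | fire T1 | [4 3 8 1]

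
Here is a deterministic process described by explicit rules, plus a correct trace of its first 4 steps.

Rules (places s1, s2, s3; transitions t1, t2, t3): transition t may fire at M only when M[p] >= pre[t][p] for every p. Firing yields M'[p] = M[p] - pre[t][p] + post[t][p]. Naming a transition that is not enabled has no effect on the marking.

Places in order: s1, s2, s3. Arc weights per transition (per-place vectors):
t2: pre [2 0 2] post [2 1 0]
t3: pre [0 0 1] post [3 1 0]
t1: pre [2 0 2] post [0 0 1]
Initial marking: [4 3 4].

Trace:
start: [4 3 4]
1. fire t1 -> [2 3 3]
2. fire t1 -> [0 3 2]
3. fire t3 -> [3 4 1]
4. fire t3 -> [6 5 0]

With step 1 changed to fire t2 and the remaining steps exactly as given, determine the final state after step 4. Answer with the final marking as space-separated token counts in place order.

(re-executing from step 1 with the substitution; state before step 1: [4 3 4])
1. fire t2 -> [4 4 2]
2. fire t1 -> [2 4 1]
3. fire t3 -> [5 5 0]
4. fire t3 -> [5 5 0]

5 5 0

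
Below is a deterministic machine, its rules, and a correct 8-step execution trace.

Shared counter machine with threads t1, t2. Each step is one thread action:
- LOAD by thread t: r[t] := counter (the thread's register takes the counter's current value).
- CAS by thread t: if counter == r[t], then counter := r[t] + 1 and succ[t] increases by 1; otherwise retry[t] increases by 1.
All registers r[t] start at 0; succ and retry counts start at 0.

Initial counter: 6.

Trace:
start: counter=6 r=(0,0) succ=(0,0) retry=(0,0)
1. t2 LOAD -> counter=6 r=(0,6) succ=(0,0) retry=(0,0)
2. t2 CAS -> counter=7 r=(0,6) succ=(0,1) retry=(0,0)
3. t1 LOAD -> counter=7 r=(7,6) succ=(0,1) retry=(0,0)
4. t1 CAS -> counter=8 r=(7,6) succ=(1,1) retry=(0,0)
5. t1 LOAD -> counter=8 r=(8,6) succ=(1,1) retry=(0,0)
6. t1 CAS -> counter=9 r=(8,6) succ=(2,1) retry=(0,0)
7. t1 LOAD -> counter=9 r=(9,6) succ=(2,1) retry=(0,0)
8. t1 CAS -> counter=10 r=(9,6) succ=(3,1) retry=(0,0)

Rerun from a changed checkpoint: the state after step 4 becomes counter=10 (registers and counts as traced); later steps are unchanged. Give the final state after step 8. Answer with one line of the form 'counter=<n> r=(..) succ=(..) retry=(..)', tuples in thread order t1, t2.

state after step 4 := counter=10 r=(7,6) succ=(1,1) retry=(0,0)
5. t1 LOAD -> counter=10 r=(10,6) succ=(1,1) retry=(0,0)
6. t1 CAS -> counter=11 r=(10,6) succ=(2,1) retry=(0,0)
7. t1 LOAD -> counter=11 r=(11,6) succ=(2,1) retry=(0,0)
8. t1 CAS -> counter=12 r=(11,6) succ=(3,1) retry=(0,0)

counter=12 r=(11,6) succ=(3,1) retry=(0,0)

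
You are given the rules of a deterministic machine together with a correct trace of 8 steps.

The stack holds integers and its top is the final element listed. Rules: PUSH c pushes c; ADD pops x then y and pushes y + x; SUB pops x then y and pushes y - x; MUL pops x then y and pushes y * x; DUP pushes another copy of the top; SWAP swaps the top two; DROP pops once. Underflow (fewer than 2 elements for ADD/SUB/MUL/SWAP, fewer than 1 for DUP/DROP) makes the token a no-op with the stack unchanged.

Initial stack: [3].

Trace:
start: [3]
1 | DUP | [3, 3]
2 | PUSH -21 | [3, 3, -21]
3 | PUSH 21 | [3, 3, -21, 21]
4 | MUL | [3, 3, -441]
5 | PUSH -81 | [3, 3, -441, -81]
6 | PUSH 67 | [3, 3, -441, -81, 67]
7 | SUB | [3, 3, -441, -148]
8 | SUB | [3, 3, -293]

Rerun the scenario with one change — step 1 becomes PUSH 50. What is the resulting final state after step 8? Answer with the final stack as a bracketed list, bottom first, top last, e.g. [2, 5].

[3, 50, -293]

(re-executing from step 1 with the substitution; state before step 1: [3])
1 | PUSH 50 | [3, 50]
2 | PUSH -21 | [3, 50, -21]
3 | PUSH 21 | [3, 50, -21, 21]
4 | MUL | [3, 50, -441]
5 | PUSH -81 | [3, 50, -441, -81]
6 | PUSH 67 | [3, 50, -441, -81, 67]
7 | SUB | [3, 50, -441, -148]
8 | SUB | [3, 50, -293]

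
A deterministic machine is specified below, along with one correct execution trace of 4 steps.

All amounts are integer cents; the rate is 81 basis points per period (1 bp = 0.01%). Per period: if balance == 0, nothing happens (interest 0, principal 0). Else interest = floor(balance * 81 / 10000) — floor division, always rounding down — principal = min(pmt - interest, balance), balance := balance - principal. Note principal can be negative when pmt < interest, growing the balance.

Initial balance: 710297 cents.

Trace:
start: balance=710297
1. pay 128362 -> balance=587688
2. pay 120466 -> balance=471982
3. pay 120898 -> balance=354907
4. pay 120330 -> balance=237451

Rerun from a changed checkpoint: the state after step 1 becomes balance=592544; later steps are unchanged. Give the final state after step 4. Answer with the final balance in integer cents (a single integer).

state after step 1 := balance=592544
2. pay 120466 -> balance=476877
3. pay 120898 -> balance=359841
4. pay 120330 -> balance=242425

242425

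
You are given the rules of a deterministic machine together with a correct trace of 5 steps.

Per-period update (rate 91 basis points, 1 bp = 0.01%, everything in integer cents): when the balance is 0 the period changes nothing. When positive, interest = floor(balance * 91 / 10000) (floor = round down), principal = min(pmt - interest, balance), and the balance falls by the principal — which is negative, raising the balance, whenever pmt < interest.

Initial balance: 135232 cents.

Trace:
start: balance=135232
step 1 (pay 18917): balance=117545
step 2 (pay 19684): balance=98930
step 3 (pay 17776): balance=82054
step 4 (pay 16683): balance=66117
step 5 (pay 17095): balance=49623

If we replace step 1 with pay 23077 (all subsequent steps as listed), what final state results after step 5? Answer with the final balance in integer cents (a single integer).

45310

(re-executing from step 1 with the substitution; state before step 1: balance=135232)
step 1 (pay 23077): balance=113385
step 2 (pay 19684): balance=94732
step 3 (pay 17776): balance=77818
step 4 (pay 16683): balance=61843
step 5 (pay 17095): balance=45310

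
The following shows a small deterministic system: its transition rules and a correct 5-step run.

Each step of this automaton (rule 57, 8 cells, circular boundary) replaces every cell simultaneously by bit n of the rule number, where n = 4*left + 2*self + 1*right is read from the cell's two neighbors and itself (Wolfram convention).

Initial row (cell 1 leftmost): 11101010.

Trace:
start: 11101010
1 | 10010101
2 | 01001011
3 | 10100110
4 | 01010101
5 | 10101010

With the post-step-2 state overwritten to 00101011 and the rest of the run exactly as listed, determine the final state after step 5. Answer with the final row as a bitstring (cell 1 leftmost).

state after step 2 := 00101011
3 | 10010110
4 | 01001101
5 | 10101010

10101010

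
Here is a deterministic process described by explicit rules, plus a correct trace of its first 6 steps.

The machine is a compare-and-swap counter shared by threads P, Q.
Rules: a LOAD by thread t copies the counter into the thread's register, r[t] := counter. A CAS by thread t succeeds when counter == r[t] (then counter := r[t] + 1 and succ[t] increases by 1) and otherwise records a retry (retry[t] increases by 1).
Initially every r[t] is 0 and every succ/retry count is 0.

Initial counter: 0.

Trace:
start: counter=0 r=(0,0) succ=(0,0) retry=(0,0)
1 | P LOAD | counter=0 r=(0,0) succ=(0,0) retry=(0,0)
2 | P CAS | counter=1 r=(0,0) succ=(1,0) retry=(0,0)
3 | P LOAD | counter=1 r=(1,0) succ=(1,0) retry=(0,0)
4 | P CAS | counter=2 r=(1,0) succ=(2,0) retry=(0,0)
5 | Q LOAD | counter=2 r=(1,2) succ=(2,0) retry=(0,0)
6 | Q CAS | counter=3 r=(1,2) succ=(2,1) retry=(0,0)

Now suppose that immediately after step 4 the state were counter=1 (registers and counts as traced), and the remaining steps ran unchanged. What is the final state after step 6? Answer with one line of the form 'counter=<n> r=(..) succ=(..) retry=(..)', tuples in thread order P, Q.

counter=2 r=(1,1) succ=(2,1) retry=(0,0)

state after step 4 := counter=1 r=(1,0) succ=(2,0) retry=(0,0)
5 | Q LOAD | counter=1 r=(1,1) succ=(2,0) retry=(0,0)
6 | Q CAS | counter=2 r=(1,1) succ=(2,1) retry=(0,0)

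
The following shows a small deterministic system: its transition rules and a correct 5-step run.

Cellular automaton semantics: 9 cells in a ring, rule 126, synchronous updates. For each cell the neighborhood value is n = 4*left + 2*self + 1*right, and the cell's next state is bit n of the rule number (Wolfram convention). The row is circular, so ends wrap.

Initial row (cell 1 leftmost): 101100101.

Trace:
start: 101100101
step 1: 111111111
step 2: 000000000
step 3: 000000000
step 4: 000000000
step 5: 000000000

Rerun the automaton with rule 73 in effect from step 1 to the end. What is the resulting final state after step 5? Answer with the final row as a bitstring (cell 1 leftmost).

101101101

(re-executing steps 1..5 under rule 73; state before step 1: 101100101)
step 1: 101100001
step 2: 101101101
step 3: 101101101
step 4: 101101101
step 5: 101101101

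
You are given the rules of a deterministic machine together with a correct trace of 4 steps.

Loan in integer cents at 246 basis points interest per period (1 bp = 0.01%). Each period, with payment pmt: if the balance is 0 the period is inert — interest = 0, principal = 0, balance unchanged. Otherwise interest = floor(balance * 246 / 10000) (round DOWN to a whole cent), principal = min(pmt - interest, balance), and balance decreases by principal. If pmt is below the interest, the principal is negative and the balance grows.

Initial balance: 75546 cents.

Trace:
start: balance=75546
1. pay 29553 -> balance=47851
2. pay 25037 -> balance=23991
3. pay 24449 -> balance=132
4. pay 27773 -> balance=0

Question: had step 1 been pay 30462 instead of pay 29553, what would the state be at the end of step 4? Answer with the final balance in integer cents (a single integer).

(re-executing from step 1 with the substitution; state before step 1: balance=75546)
1. pay 30462 -> balance=46942
2. pay 25037 -> balance=23059
3. pay 24449 -> balance=0
4. pay 27773 -> balance=0

0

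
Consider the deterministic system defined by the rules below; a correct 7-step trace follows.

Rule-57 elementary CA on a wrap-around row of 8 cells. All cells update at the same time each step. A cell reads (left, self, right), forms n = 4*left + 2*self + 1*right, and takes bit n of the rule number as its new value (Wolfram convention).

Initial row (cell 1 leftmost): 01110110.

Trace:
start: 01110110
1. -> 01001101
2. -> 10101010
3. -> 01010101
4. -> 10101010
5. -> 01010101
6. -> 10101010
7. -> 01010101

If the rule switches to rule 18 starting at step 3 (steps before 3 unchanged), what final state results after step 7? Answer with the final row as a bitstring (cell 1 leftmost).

(re-executing steps 3..7 under rule 18; state before step 3: 10101010)
3. -> 00000000
4. -> 00000000
5. -> 00000000
6. -> 00000000
7. -> 00000000

00000000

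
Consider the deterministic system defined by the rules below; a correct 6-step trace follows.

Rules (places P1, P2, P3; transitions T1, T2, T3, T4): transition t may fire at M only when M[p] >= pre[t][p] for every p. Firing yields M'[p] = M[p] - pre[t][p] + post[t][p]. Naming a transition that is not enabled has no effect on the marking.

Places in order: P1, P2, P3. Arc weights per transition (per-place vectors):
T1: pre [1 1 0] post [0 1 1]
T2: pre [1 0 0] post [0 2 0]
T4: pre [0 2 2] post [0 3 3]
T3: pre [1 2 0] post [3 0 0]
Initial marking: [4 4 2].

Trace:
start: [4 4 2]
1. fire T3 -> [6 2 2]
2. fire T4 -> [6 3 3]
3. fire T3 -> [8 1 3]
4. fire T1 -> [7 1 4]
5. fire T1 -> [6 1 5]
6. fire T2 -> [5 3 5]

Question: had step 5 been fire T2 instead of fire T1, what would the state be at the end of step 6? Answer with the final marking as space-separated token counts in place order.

(re-executing from step 5 with the substitution; state before step 5: [7 1 4])
5. fire T2 -> [6 3 4]
6. fire T2 -> [5 5 4]

5 5 4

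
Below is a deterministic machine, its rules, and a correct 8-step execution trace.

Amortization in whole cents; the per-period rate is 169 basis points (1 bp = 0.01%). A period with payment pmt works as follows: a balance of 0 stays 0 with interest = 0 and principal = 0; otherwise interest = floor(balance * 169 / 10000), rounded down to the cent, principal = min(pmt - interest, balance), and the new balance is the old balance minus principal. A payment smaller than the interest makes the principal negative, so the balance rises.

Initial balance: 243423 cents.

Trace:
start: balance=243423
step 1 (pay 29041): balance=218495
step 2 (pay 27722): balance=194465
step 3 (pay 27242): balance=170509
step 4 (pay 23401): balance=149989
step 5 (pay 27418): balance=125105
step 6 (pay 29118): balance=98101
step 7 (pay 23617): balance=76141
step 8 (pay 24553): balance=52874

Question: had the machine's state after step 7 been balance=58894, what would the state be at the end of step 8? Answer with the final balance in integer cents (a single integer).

35336

state after step 7 := balance=58894
step 8 (pay 24553): balance=35336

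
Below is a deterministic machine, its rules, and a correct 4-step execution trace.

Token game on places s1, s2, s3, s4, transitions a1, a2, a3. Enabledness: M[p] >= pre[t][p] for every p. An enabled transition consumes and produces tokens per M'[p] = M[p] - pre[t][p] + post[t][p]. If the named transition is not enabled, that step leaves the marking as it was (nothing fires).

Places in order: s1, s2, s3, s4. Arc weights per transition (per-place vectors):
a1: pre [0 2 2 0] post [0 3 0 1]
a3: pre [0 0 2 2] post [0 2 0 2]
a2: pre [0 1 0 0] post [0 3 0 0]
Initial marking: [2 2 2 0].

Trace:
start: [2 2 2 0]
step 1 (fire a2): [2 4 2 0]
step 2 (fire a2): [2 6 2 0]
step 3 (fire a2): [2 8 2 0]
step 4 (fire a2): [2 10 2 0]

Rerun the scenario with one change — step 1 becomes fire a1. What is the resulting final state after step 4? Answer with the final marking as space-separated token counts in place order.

(re-executing from step 1 with the substitution; state before step 1: [2 2 2 0])
step 1 (fire a1): [2 3 0 1]
step 2 (fire a2): [2 5 0 1]
step 3 (fire a2): [2 7 0 1]
step 4 (fire a2): [2 9 0 1]

2 9 0 1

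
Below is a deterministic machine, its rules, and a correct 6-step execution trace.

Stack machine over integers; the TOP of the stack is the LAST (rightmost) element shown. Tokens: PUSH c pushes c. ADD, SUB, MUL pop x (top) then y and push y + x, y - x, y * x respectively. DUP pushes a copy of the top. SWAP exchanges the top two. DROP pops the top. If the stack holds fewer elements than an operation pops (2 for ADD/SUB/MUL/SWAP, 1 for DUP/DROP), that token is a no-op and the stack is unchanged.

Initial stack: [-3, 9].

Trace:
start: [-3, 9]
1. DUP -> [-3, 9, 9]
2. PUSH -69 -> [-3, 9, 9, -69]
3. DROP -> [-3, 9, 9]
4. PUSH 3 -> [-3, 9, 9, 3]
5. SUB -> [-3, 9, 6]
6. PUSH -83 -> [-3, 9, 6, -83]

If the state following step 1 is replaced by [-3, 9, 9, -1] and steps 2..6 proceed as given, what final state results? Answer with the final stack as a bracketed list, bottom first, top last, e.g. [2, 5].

[-3, 9, 9, -4, -83]

state after step 1 := [-3, 9, 9, -1]
2. PUSH -69 -> [-3, 9, 9, -1, -69]
3. DROP -> [-3, 9, 9, -1]
4. PUSH 3 -> [-3, 9, 9, -1, 3]
5. SUB -> [-3, 9, 9, -4]
6. PUSH -83 -> [-3, 9, 9, -4, -83]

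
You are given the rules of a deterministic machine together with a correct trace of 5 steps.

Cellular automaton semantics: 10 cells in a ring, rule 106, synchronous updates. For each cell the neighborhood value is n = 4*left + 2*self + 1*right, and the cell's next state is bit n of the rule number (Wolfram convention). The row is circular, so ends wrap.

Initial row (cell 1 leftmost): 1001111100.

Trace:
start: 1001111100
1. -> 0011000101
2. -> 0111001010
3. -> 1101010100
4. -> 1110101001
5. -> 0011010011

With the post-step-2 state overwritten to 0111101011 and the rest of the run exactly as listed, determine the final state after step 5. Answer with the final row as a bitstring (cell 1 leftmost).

state after step 2 := 0111101011
3. -> 1100110111
4. -> 0101111100
5. -> 1011000100

1011000100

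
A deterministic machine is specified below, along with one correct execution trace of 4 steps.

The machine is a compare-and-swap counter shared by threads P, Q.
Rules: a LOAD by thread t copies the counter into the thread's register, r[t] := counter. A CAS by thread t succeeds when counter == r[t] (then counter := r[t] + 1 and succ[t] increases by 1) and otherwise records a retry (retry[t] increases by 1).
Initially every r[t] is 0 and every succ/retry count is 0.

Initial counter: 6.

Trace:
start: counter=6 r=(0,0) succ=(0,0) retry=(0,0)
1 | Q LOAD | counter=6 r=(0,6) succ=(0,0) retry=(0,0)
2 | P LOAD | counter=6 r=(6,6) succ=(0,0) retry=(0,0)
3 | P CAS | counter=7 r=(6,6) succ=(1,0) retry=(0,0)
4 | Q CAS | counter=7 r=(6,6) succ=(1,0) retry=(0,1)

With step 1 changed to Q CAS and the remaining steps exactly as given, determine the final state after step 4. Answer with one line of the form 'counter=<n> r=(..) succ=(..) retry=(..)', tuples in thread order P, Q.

(re-executing from step 1 with the substitution; state before step 1: counter=6 r=(0,0) succ=(0,0) retry=(0,0))
1 | Q CAS | counter=6 r=(0,0) succ=(0,0) retry=(0,1)
2 | P LOAD | counter=6 r=(6,0) succ=(0,0) retry=(0,1)
3 | P CAS | counter=7 r=(6,0) succ=(1,0) retry=(0,1)
4 | Q CAS | counter=7 r=(6,0) succ=(1,0) retry=(0,2)

counter=7 r=(6,0) succ=(1,0) retry=(0,2)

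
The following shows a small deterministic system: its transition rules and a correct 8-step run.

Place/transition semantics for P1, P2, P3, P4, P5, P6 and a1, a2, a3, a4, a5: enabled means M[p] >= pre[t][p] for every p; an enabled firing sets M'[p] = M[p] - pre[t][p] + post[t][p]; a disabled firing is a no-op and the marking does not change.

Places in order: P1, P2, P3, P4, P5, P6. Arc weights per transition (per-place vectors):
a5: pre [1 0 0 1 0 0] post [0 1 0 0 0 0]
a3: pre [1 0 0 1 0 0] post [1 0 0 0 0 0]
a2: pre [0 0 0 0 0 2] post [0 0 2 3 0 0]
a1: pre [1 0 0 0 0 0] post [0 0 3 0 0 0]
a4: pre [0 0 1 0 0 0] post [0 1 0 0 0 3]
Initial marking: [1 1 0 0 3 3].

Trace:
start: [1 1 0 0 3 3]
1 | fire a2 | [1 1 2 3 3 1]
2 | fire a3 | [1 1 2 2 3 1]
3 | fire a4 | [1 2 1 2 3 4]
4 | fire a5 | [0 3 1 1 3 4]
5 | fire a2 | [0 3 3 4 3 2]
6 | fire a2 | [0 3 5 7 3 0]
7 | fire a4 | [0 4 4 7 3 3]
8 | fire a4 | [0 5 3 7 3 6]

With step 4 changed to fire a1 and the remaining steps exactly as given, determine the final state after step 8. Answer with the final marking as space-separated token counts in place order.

0 4 6 8 3 6

(re-executing from step 4 with the substitution; state before step 4: [1 2 1 2 3 4])
4 | fire a1 | [0 2 4 2 3 4]
5 | fire a2 | [0 2 6 5 3 2]
6 | fire a2 | [0 2 8 8 3 0]
7 | fire a4 | [0 3 7 8 3 3]
8 | fire a4 | [0 4 6 8 3 6]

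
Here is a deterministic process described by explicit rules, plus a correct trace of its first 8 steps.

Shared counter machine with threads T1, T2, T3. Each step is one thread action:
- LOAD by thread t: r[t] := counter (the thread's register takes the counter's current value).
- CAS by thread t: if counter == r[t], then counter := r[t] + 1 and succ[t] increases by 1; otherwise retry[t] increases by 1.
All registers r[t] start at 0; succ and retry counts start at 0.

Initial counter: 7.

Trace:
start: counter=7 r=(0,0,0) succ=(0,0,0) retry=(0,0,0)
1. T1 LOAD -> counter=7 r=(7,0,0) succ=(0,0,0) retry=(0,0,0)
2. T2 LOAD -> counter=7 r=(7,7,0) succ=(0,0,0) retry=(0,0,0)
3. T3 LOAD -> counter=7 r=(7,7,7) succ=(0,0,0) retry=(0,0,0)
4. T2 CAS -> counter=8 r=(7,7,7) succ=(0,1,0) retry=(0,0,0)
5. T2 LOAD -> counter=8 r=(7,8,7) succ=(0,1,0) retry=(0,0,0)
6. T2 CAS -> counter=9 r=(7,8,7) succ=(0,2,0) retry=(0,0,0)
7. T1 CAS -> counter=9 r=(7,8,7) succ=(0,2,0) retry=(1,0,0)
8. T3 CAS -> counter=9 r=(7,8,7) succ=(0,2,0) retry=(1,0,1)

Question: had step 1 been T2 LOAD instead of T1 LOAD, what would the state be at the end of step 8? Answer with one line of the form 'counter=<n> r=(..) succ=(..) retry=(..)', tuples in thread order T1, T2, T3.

(re-executing from step 1 with the substitution; state before step 1: counter=7 r=(0,0,0) succ=(0,0,0) retry=(0,0,0))
1. T2 LOAD -> counter=7 r=(0,7,0) succ=(0,0,0) retry=(0,0,0)
2. T2 LOAD -> counter=7 r=(0,7,0) succ=(0,0,0) retry=(0,0,0)
3. T3 LOAD -> counter=7 r=(0,7,7) succ=(0,0,0) retry=(0,0,0)
4. T2 CAS -> counter=8 r=(0,7,7) succ=(0,1,0) retry=(0,0,0)
5. T2 LOAD -> counter=8 r=(0,8,7) succ=(0,1,0) retry=(0,0,0)
6. T2 CAS -> counter=9 r=(0,8,7) succ=(0,2,0) retry=(0,0,0)
7. T1 CAS -> counter=9 r=(0,8,7) succ=(0,2,0) retry=(1,0,0)
8. T3 CAS -> counter=9 r=(0,8,7) succ=(0,2,0) retry=(1,0,1)

counter=9 r=(0,8,7) succ=(0,2,0) retry=(1,0,1)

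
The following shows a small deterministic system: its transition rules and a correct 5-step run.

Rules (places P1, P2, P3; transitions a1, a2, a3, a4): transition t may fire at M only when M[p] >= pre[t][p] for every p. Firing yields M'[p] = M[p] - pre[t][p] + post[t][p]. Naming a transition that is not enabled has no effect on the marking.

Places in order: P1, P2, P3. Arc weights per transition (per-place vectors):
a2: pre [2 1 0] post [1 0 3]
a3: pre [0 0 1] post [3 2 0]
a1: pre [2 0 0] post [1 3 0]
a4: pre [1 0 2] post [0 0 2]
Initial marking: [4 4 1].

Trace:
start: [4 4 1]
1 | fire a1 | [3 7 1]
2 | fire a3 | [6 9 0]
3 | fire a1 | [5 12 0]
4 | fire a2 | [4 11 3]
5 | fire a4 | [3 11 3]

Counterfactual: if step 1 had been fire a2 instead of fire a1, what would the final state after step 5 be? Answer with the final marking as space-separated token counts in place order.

3 7 6

(re-executing from step 1 with the substitution; state before step 1: [4 4 1])
1 | fire a2 | [3 3 4]
2 | fire a3 | [6 5 3]
3 | fire a1 | [5 8 3]
4 | fire a2 | [4 7 6]
5 | fire a4 | [3 7 6]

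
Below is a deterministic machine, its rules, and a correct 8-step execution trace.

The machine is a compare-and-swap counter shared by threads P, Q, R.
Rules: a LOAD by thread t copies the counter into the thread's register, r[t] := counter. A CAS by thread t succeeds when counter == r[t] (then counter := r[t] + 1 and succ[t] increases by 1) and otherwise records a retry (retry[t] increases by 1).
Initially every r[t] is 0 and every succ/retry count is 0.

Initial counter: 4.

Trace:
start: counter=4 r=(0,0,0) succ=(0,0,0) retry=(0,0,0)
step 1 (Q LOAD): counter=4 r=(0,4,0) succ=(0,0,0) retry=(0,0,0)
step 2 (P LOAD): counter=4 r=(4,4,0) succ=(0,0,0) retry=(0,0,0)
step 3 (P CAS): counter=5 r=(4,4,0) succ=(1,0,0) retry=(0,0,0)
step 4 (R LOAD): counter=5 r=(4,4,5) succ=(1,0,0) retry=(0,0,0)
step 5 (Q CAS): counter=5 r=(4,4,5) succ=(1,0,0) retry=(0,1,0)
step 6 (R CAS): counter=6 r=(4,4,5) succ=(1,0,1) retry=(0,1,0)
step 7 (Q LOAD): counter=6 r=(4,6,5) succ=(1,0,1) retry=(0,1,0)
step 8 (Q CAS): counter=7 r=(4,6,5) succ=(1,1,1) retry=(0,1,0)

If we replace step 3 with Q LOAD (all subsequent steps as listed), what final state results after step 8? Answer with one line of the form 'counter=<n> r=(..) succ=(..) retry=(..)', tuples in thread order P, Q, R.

(re-executing from step 3 with the substitution; state before step 3: counter=4 r=(4,4,0) succ=(0,0,0) retry=(0,0,0))
step 3 (Q LOAD): counter=4 r=(4,4,0) succ=(0,0,0) retry=(0,0,0)
step 4 (R LOAD): counter=4 r=(4,4,4) succ=(0,0,0) retry=(0,0,0)
step 5 (Q CAS): counter=5 r=(4,4,4) succ=(0,1,0) retry=(0,0,0)
step 6 (R CAS): counter=5 r=(4,4,4) succ=(0,1,0) retry=(0,0,1)
step 7 (Q LOAD): counter=5 r=(4,5,4) succ=(0,1,0) retry=(0,0,1)
step 8 (Q CAS): counter=6 r=(4,5,4) succ=(0,2,0) retry=(0,0,1)

counter=6 r=(4,5,4) succ=(0,2,0) retry=(0,0,1)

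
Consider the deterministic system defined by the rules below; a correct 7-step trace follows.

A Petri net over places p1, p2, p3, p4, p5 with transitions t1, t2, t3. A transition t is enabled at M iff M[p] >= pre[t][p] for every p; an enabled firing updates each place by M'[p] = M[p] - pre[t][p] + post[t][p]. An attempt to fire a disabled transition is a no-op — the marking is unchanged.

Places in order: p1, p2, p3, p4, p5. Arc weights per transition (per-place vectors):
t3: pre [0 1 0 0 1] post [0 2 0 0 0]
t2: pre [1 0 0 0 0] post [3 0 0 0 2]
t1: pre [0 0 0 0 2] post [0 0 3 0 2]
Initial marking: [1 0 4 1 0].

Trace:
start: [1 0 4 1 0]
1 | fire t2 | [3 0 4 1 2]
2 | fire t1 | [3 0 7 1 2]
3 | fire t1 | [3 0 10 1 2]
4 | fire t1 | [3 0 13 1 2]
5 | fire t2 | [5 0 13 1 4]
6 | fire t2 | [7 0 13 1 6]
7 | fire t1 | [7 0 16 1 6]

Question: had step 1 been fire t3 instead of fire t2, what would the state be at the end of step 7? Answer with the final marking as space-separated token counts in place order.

(re-executing from step 1 with the substitution; state before step 1: [1 0 4 1 0])
1 | fire t3 | [1 0 4 1 0]
2 | fire t1 | [1 0 4 1 0]
3 | fire t1 | [1 0 4 1 0]
4 | fire t1 | [1 0 4 1 0]
5 | fire t2 | [3 0 4 1 2]
6 | fire t2 | [5 0 4 1 4]
7 | fire t1 | [5 0 7 1 4]

5 0 7 1 4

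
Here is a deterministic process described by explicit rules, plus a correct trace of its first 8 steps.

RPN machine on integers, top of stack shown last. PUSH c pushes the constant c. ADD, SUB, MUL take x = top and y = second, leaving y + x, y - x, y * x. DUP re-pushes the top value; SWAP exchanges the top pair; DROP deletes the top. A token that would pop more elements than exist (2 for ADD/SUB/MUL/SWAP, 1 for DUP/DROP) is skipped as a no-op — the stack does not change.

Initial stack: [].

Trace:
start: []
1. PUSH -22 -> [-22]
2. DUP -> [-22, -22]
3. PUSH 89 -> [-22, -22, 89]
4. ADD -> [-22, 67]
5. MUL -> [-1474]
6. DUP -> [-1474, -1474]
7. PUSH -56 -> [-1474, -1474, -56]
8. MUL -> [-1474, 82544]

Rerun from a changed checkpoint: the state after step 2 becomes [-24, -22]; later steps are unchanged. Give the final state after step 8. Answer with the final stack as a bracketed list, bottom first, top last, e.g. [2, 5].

[-1608, 90048]

state after step 2 := [-24, -22]
3. PUSH 89 -> [-24, -22, 89]
4. ADD -> [-24, 67]
5. MUL -> [-1608]
6. DUP -> [-1608, -1608]
7. PUSH -56 -> [-1608, -1608, -56]
8. MUL -> [-1608, 90048]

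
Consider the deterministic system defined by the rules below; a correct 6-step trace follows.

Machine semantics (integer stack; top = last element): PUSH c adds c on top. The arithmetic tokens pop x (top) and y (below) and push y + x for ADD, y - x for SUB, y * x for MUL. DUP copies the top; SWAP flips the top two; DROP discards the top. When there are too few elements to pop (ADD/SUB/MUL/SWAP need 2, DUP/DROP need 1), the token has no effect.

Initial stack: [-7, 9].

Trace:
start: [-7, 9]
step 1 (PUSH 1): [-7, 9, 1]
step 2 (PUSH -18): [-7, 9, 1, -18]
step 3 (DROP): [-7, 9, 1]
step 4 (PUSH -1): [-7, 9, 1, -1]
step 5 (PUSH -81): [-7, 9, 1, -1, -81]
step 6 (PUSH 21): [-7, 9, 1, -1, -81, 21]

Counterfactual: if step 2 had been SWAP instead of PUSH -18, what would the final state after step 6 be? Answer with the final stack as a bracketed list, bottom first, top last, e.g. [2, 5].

[-7, 1, -1, -81, 21]

(re-executing from step 2 with the substitution; state before step 2: [-7, 9, 1])
step 2 (SWAP): [-7, 1, 9]
step 3 (DROP): [-7, 1]
step 4 (PUSH -1): [-7, 1, -1]
step 5 (PUSH -81): [-7, 1, -1, -81]
step 6 (PUSH 21): [-7, 1, -1, -81, 21]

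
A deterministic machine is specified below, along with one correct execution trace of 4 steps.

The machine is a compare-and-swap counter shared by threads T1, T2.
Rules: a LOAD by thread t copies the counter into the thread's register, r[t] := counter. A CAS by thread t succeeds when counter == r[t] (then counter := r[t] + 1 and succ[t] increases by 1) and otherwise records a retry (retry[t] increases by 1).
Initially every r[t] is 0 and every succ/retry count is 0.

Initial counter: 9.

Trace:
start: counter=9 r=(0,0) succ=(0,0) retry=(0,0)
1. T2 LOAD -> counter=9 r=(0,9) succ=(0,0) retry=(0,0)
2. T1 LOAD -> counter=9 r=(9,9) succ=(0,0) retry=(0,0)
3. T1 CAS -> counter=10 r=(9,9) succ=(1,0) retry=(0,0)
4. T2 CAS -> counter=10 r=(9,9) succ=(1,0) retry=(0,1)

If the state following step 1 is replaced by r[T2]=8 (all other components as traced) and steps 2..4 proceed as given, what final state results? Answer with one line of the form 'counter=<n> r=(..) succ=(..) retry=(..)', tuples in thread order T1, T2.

state after step 1 := counter=9 r=(0,8) succ=(0,0) retry=(0,0)
2. T1 LOAD -> counter=9 r=(9,8) succ=(0,0) retry=(0,0)
3. T1 CAS -> counter=10 r=(9,8) succ=(1,0) retry=(0,0)
4. T2 CAS -> counter=10 r=(9,8) succ=(1,0) retry=(0,1)

counter=10 r=(9,8) succ=(1,0) retry=(0,1)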